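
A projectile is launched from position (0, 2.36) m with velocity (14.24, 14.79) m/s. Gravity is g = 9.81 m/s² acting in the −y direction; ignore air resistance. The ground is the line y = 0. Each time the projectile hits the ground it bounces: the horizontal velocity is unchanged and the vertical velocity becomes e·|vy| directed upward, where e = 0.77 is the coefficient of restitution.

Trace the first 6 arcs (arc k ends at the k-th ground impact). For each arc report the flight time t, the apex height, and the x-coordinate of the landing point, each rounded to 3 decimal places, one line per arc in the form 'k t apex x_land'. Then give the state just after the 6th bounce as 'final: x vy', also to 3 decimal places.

1 3.167 13.509 45.101
2 2.556 8.010 81.494
3 1.968 4.749 109.517
4 1.515 2.816 131.095
5 1.167 1.669 147.710
6 0.898 0.990 160.503
final: 160.503 3.393

Arc 1: start y=2.360, vy=14.790 → t=3.167, apex=13.509, x_land=45.101, impact vy=-16.280
  bounce: vy ← 0.77·16.280 = 12.536
Arc 2: start y=0.000, vy=12.536 → t=2.556, apex=8.010, x_land=81.494, impact vy=-12.536
  bounce: vy ← 0.77·12.536 = 9.653
Arc 3: start y=0.000, vy=9.653 → t=1.968, apex=4.749, x_land=109.517, impact vy=-9.653
  bounce: vy ← 0.77·9.653 = 7.432
Arc 4: start y=0.000, vy=7.432 → t=1.515, apex=2.816, x_land=131.095, impact vy=-7.432
  bounce: vy ← 0.77·7.432 = 5.723
Arc 5: start y=0.000, vy=5.723 → t=1.167, apex=1.669, x_land=147.710, impact vy=-5.723
  bounce: vy ← 0.77·5.723 = 4.407
Arc 6: start y=0.000, vy=4.407 → t=0.898, apex=0.990, x_land=160.503, impact vy=-4.407
  bounce: vy ← 0.77·4.407 = 3.393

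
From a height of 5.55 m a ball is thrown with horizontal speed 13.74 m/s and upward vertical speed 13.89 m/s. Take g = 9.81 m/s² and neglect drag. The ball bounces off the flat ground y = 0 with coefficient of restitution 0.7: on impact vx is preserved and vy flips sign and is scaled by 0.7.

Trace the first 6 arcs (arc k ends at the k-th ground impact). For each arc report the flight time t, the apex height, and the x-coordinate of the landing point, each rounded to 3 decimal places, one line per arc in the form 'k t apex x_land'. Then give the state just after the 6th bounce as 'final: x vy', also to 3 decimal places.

Arc 1: start y=5.550, vy=13.890 → t=3.187, apex=15.383, x_land=43.787, impact vy=-17.373
  bounce: vy ← 0.7·17.373 = 12.161
Arc 2: start y=0.000, vy=12.161 → t=2.479, apex=7.538, x_land=77.853, impact vy=-12.161
  bounce: vy ← 0.7·12.161 = 8.513
Arc 3: start y=0.000, vy=8.513 → t=1.736, apex=3.694, x_land=101.700, impact vy=-8.513
  bounce: vy ← 0.7·8.513 = 5.959
Arc 4: start y=0.000, vy=5.959 → t=1.215, apex=1.810, x_land=118.392, impact vy=-5.959
  bounce: vy ← 0.7·5.959 = 4.171
Arc 5: start y=0.000, vy=4.171 → t=0.850, apex=0.887, x_land=130.077, impact vy=-4.171
  bounce: vy ← 0.7·4.171 = 2.920
Arc 6: start y=0.000, vy=2.920 → t=0.595, apex=0.435, x_land=138.256, impact vy=-2.920
  bounce: vy ← 0.7·2.920 = 2.044

1 3.187 15.383 43.787
2 2.479 7.538 77.853
3 1.736 3.694 101.700
4 1.215 1.810 118.392
5 0.850 0.887 130.077
6 0.595 0.435 138.256
final: 138.256 2.044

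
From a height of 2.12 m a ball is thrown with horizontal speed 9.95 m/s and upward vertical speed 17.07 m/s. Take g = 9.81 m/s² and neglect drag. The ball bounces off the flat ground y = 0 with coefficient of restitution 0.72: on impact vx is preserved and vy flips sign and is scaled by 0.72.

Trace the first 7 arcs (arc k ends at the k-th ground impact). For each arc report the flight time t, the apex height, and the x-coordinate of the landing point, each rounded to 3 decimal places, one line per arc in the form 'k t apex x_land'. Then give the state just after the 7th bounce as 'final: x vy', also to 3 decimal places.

Arc 1: start y=2.120, vy=17.070 → t=3.600, apex=16.971, x_land=35.822, impact vy=-18.248
  bounce: vy ← 0.72·18.248 = 13.138
Arc 2: start y=0.000, vy=13.138 → t=2.679, apex=8.798, x_land=62.473, impact vy=-13.138
  bounce: vy ← 0.72·13.138 = 9.460
Arc 3: start y=0.000, vy=9.460 → t=1.929, apex=4.561, x_land=81.663, impact vy=-9.460
  bounce: vy ← 0.72·9.460 = 6.811
Arc 4: start y=0.000, vy=6.811 → t=1.389, apex=2.364, x_land=95.479, impact vy=-6.811
  bounce: vy ← 0.72·6.811 = 4.904
Arc 5: start y=0.000, vy=4.904 → t=1.000, apex=1.226, x_land=105.427, impact vy=-4.904
  bounce: vy ← 0.72·4.904 = 3.531
Arc 6: start y=0.000, vy=3.531 → t=0.720, apex=0.635, x_land=112.589, impact vy=-3.531
  bounce: vy ← 0.72·3.531 = 2.542
Arc 7: start y=0.000, vy=2.542 → t=0.518, apex=0.329, x_land=117.746, impact vy=-2.542
  bounce: vy ← 0.72·2.542 = 1.830

1 3.600 16.971 35.822
2 2.679 8.798 62.473
3 1.929 4.561 81.663
4 1.389 2.364 95.479
5 1.000 1.226 105.427
6 0.720 0.635 112.589
7 0.518 0.329 117.746
final: 117.746 1.830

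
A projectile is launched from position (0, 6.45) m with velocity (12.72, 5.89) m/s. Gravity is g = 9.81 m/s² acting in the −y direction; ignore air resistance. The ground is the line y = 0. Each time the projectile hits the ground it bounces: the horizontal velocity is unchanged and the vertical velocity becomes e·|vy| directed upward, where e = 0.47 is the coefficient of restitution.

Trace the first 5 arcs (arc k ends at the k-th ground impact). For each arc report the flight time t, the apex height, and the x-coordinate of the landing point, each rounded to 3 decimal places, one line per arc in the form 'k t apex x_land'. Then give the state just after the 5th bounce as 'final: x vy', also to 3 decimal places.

1 1.895 8.218 24.102
2 1.217 1.815 39.579
3 0.572 0.401 46.853
4 0.269 0.089 50.272
5 0.126 0.020 51.879
final: 51.879 0.291

Arc 1: start y=6.450, vy=5.890 → t=1.895, apex=8.218, x_land=24.102, impact vy=-12.698
  bounce: vy ← 0.47·12.698 = 5.968
Arc 2: start y=0.000, vy=5.968 → t=1.217, apex=1.815, x_land=39.579, impact vy=-5.968
  bounce: vy ← 0.47·5.968 = 2.805
Arc 3: start y=0.000, vy=2.805 → t=0.572, apex=0.401, x_land=46.853, impact vy=-2.805
  bounce: vy ← 0.47·2.805 = 1.318
Arc 4: start y=0.000, vy=1.318 → t=0.269, apex=0.089, x_land=50.272, impact vy=-1.318
  bounce: vy ← 0.47·1.318 = 0.620
Arc 5: start y=0.000, vy=0.620 → t=0.126, apex=0.020, x_land=51.879, impact vy=-0.620
  bounce: vy ← 0.47·0.620 = 0.291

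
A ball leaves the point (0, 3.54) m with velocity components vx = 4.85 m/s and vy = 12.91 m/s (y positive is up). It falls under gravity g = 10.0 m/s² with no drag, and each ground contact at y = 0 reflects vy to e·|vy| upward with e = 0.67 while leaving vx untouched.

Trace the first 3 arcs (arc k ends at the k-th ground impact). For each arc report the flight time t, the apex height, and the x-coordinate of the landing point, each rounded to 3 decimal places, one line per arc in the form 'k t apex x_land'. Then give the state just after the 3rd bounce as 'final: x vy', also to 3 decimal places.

Arc 1: start y=3.540, vy=12.910 → t=2.832, apex=11.873, x_land=13.735, impact vy=-15.410
  bounce: vy ← 0.67·15.410 = 10.325
Arc 2: start y=0.000, vy=10.325 → t=2.065, apex=5.330, x_land=23.750, impact vy=-10.325
  bounce: vy ← 0.67·10.325 = 6.918
Arc 3: start y=0.000, vy=6.918 → t=1.384, apex=2.393, x_land=30.460, impact vy=-6.918
  bounce: vy ← 0.67·6.918 = 4.635

1 2.832 11.873 13.735
2 2.065 5.330 23.750
3 1.384 2.393 30.460
final: 30.460 4.635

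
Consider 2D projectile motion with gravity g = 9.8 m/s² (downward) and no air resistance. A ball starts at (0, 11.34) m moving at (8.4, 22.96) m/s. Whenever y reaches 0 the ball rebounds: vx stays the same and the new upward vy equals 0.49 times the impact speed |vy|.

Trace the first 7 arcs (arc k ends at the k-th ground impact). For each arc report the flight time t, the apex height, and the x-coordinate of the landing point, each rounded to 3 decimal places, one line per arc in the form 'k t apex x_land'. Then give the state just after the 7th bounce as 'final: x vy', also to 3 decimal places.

1 5.136 38.236 43.145
2 2.738 9.180 66.140
3 1.341 2.204 77.408
4 0.657 0.529 82.929
5 0.322 0.127 85.635
6 0.158 0.031 86.960
7 0.077 0.007 87.610
final: 87.610 0.186

Arc 1: start y=11.340, vy=22.960 → t=5.136, apex=38.236, x_land=43.145, impact vy=-27.376
  bounce: vy ← 0.49·27.376 = 13.414
Arc 2: start y=0.000, vy=13.414 → t=2.738, apex=9.180, x_land=66.140, impact vy=-13.414
  bounce: vy ← 0.49·13.414 = 6.573
Arc 3: start y=0.000, vy=6.573 → t=1.341, apex=2.204, x_land=77.408, impact vy=-6.573
  bounce: vy ← 0.49·6.573 = 3.221
Arc 4: start y=0.000, vy=3.221 → t=0.657, apex=0.529, x_land=82.929, impact vy=-3.221
  bounce: vy ← 0.49·3.221 = 1.578
Arc 5: start y=0.000, vy=1.578 → t=0.322, apex=0.127, x_land=85.635, impact vy=-1.578
  bounce: vy ← 0.49·1.578 = 0.773
Arc 6: start y=0.000, vy=0.773 → t=0.158, apex=0.031, x_land=86.960, impact vy=-0.773
  bounce: vy ← 0.49·0.773 = 0.379
Arc 7: start y=0.000, vy=0.379 → t=0.077, apex=0.007, x_land=87.610, impact vy=-0.379
  bounce: vy ← 0.49·0.379 = 0.186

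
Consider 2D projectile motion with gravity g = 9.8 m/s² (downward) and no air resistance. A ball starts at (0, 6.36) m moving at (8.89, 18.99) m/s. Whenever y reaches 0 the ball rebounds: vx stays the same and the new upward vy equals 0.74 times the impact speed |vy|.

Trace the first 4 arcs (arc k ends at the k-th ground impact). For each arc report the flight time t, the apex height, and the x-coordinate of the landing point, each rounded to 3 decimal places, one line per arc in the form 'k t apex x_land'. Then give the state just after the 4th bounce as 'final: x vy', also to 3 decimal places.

Arc 1: start y=6.360, vy=18.990 → t=4.186, apex=24.759, x_land=37.210, impact vy=-22.029
  bounce: vy ← 0.74·22.029 = 16.301
Arc 2: start y=0.000, vy=16.301 → t=3.327, apex=13.558, x_land=66.786, impact vy=-16.301
  bounce: vy ← 0.74·16.301 = 12.063
Arc 3: start y=0.000, vy=12.063 → t=2.462, apex=7.424, x_land=88.671, impact vy=-12.063
  bounce: vy ← 0.74·12.063 = 8.927
Arc 4: start y=0.000, vy=8.927 → t=1.822, apex=4.066, x_land=104.867, impact vy=-8.927
  bounce: vy ← 0.74·8.927 = 6.606

1 4.186 24.759 37.210
2 3.327 13.558 66.786
3 2.462 7.424 88.671
4 1.822 4.066 104.867
final: 104.867 6.606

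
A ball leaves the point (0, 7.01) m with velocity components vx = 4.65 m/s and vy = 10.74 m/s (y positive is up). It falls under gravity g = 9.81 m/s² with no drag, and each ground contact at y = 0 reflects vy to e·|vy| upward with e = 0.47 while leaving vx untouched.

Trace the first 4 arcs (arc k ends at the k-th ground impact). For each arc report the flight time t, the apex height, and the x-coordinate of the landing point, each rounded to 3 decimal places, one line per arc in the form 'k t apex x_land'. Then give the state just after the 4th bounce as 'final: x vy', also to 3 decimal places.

1 2.716 12.889 12.629
2 1.524 2.847 19.714
3 0.716 0.629 23.044
4 0.337 0.139 24.610
final: 24.610 0.776

Arc 1: start y=7.010, vy=10.740 → t=2.716, apex=12.889, x_land=12.629, impact vy=-15.902
  bounce: vy ← 0.47·15.902 = 7.474
Arc 2: start y=0.000, vy=7.474 → t=1.524, apex=2.847, x_land=19.714, impact vy=-7.474
  bounce: vy ← 0.47·7.474 = 3.513
Arc 3: start y=0.000, vy=3.513 → t=0.716, apex=0.629, x_land=23.044, impact vy=-3.513
  bounce: vy ← 0.47·3.513 = 1.651
Arc 4: start y=0.000, vy=1.651 → t=0.337, apex=0.139, x_land=24.610, impact vy=-1.651
  bounce: vy ← 0.47·1.651 = 0.776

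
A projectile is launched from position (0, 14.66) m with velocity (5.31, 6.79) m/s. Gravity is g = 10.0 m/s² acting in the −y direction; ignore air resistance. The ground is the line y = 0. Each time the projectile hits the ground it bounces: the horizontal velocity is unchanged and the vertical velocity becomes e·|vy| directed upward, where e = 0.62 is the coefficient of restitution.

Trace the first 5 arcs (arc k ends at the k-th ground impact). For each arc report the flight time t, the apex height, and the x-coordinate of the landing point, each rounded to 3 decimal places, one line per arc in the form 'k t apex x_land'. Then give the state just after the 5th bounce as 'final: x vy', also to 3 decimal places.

1 2.521 16.965 13.387
2 2.284 6.521 25.515
3 1.416 2.507 33.035
4 0.878 0.964 37.697
5 0.544 0.370 40.588
final: 40.588 1.688

Arc 1: start y=14.660, vy=6.790 → t=2.521, apex=16.965, x_land=13.387, impact vy=-18.420
  bounce: vy ← 0.62·18.420 = 11.421
Arc 2: start y=0.000, vy=11.421 → t=2.284, apex=6.521, x_land=25.515, impact vy=-11.421
  bounce: vy ← 0.62·11.421 = 7.081
Arc 3: start y=0.000, vy=7.081 → t=1.416, apex=2.507, x_land=33.035, impact vy=-7.081
  bounce: vy ← 0.62·7.081 = 4.390
Arc 4: start y=0.000, vy=4.390 → t=0.878, apex=0.964, x_land=37.697, impact vy=-4.390
  bounce: vy ← 0.62·4.390 = 2.722
Arc 5: start y=0.000, vy=2.722 → t=0.544, apex=0.370, x_land=40.588, impact vy=-2.722
  bounce: vy ← 0.62·2.722 = 1.688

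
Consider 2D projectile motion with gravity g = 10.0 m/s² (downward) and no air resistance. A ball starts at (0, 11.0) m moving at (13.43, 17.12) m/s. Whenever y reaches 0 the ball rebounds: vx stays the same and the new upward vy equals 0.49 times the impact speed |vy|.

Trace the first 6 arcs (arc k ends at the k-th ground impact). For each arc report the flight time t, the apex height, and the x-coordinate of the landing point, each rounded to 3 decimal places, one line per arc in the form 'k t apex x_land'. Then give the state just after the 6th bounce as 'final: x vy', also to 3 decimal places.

1 3.977 25.655 53.413
2 2.220 6.160 83.226
3 1.088 1.479 97.834
4 0.533 0.355 104.992
5 0.261 0.085 108.500
6 0.128 0.020 110.218
final: 110.218 0.314

Arc 1: start y=11.000, vy=17.120 → t=3.977, apex=25.655, x_land=53.413, impact vy=-22.652
  bounce: vy ← 0.49·22.652 = 11.099
Arc 2: start y=0.000, vy=11.099 → t=2.220, apex=6.160, x_land=83.226, impact vy=-11.099
  bounce: vy ← 0.49·11.099 = 5.439
Arc 3: start y=0.000, vy=5.439 → t=1.088, apex=1.479, x_land=97.834, impact vy=-5.439
  bounce: vy ← 0.49·5.439 = 2.665
Arc 4: start y=0.000, vy=2.665 → t=0.533, apex=0.355, x_land=104.992, impact vy=-2.665
  bounce: vy ← 0.49·2.665 = 1.306
Arc 5: start y=0.000, vy=1.306 → t=0.261, apex=0.085, x_land=108.500, impact vy=-1.306
  bounce: vy ← 0.49·1.306 = 0.640
Arc 6: start y=0.000, vy=0.640 → t=0.128, apex=0.020, x_land=110.218, impact vy=-0.640
  bounce: vy ← 0.49·0.640 = 0.314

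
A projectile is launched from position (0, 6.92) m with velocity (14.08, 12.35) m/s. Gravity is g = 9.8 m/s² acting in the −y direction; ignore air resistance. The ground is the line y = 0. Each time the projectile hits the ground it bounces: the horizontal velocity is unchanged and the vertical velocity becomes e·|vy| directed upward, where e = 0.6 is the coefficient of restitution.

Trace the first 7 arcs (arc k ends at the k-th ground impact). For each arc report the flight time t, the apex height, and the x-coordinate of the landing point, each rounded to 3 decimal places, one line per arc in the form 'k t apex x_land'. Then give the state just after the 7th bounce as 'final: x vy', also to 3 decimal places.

Arc 1: start y=6.920, vy=12.350 → t=2.992, apex=14.702, x_land=42.132, impact vy=-16.975
  bounce: vy ← 0.6·16.975 = 10.185
Arc 2: start y=0.000, vy=10.185 → t=2.079, apex=5.293, x_land=71.399, impact vy=-10.185
  bounce: vy ← 0.6·10.185 = 6.111
Arc 3: start y=0.000, vy=6.111 → t=1.247, apex=1.905, x_land=88.959, impact vy=-6.111
  bounce: vy ← 0.6·6.111 = 3.667
Arc 4: start y=0.000, vy=3.667 → t=0.748, apex=0.686, x_land=99.495, impact vy=-3.667
  bounce: vy ← 0.6·3.667 = 2.200
Arc 5: start y=0.000, vy=2.200 → t=0.449, apex=0.247, x_land=105.816, impact vy=-2.200
  bounce: vy ← 0.6·2.200 = 1.320
Arc 6: start y=0.000, vy=1.320 → t=0.269, apex=0.089, x_land=109.609, impact vy=-1.320
  bounce: vy ← 0.6·1.320 = 0.792
Arc 7: start y=0.000, vy=0.792 → t=0.162, apex=0.032, x_land=111.885, impact vy=-0.792
  bounce: vy ← 0.6·0.792 = 0.475

1 2.992 14.702 42.132
2 2.079 5.293 71.399
3 1.247 1.905 88.959
4 0.748 0.686 99.495
5 0.449 0.247 105.816
6 0.269 0.089 109.609
7 0.162 0.032 111.885
final: 111.885 0.475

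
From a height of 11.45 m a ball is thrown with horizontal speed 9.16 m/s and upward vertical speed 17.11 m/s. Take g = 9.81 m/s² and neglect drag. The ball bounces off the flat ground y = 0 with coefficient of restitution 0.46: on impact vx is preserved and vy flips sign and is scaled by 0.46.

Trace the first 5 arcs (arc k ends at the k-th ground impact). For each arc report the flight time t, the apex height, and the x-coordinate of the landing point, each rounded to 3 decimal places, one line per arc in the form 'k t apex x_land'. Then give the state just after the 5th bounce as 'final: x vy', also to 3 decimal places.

Arc 1: start y=11.450, vy=17.110 → t=4.063, apex=26.371, x_land=37.216, impact vy=-22.746
  bounce: vy ← 0.46·22.746 = 10.463
Arc 2: start y=0.000, vy=10.463 → t=2.133, apex=5.580, x_land=56.756, impact vy=-10.463
  bounce: vy ← 0.46·10.463 = 4.813
Arc 3: start y=0.000, vy=4.813 → t=0.981, apex=1.181, x_land=65.744, impact vy=-4.813
  bounce: vy ← 0.46·4.813 = 2.214
Arc 4: start y=0.000, vy=2.214 → t=0.451, apex=0.250, x_land=69.879, impact vy=-2.214
  bounce: vy ← 0.46·2.214 = 1.018
Arc 5: start y=0.000, vy=1.018 → t=0.208, apex=0.053, x_land=71.781, impact vy=-1.018
  bounce: vy ← 0.46·1.018 = 0.468

1 4.063 26.371 37.216
2 2.133 5.580 56.756
3 0.981 1.181 65.744
4 0.451 0.250 69.879
5 0.208 0.053 71.781
final: 71.781 0.468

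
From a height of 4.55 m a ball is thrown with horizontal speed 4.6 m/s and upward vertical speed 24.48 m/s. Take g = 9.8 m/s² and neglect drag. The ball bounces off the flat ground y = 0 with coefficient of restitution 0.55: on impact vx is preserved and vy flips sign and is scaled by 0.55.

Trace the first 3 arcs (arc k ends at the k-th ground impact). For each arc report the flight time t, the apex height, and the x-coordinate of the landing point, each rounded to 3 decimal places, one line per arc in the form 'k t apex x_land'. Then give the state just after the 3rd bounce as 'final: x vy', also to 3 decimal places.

1 5.175 35.125 23.807
2 2.945 10.625 37.354
3 1.620 3.214 44.805
final: 44.805 4.365

Arc 1: start y=4.550, vy=24.480 → t=5.175, apex=35.125, x_land=23.807, impact vy=-26.238
  bounce: vy ← 0.55·26.238 = 14.431
Arc 2: start y=0.000, vy=14.431 → t=2.945, apex=10.625, x_land=37.354, impact vy=-14.431
  bounce: vy ← 0.55·14.431 = 7.937
Arc 3: start y=0.000, vy=7.937 → t=1.620, apex=3.214, x_land=44.805, impact vy=-7.937
  bounce: vy ← 0.55·7.937 = 4.365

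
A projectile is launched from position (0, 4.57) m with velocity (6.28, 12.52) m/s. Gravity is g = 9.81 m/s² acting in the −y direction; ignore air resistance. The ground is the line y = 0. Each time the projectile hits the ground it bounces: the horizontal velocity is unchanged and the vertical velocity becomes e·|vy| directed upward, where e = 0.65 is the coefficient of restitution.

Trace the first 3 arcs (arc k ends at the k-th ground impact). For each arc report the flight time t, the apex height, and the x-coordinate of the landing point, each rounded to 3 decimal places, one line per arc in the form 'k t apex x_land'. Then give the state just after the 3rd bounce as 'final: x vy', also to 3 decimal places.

1 2.876 12.559 18.064
2 2.080 5.306 31.128
3 1.352 2.242 39.619
final: 39.619 4.311

Arc 1: start y=4.570, vy=12.520 → t=2.876, apex=12.559, x_land=18.064, impact vy=-15.698
  bounce: vy ← 0.65·15.698 = 10.203
Arc 2: start y=0.000, vy=10.203 → t=2.080, apex=5.306, x_land=31.128, impact vy=-10.203
  bounce: vy ← 0.65·10.203 = 6.632
Arc 3: start y=0.000, vy=6.632 → t=1.352, apex=2.242, x_land=39.619, impact vy=-6.632
  bounce: vy ← 0.65·6.632 = 4.311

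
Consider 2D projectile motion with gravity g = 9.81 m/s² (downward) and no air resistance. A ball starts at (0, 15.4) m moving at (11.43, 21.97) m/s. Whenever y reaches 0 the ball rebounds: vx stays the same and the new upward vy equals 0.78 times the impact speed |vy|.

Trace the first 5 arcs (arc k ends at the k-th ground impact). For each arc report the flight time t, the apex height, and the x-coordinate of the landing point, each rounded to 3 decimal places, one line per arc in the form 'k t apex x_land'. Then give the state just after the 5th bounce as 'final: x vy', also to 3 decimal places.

1 5.095 40.001 58.239
2 4.455 24.337 109.159
3 3.475 14.807 148.877
4 2.710 9.008 179.857
5 2.114 5.481 204.021
final: 204.021 8.088

Arc 1: start y=15.400, vy=21.970 → t=5.095, apex=40.001, x_land=58.239, impact vy=-28.015
  bounce: vy ← 0.78·28.015 = 21.852
Arc 2: start y=0.000, vy=21.852 → t=4.455, apex=24.337, x_land=109.159, impact vy=-21.852
  bounce: vy ← 0.78·21.852 = 17.044
Arc 3: start y=0.000, vy=17.044 → t=3.475, apex=14.807, x_land=148.877, impact vy=-17.044
  bounce: vy ← 0.78·17.044 = 13.294
Arc 4: start y=0.000, vy=13.294 → t=2.710, apex=9.008, x_land=179.857, impact vy=-13.294
  bounce: vy ← 0.78·13.294 = 10.370
Arc 5: start y=0.000, vy=10.370 → t=2.114, apex=5.481, x_land=204.021, impact vy=-10.370
  bounce: vy ← 0.78·10.370 = 8.088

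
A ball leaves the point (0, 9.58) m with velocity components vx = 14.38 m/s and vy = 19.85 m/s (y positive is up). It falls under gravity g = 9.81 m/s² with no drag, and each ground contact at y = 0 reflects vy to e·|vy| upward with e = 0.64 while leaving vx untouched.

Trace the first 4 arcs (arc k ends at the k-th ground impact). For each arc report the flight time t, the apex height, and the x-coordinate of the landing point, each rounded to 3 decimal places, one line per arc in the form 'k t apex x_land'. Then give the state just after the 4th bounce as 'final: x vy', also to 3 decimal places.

Arc 1: start y=9.580, vy=19.850 → t=4.483, apex=29.663, x_land=64.460, impact vy=-24.124
  bounce: vy ← 0.64·24.124 = 15.440
Arc 2: start y=0.000, vy=15.440 → t=3.148, apex=12.150, x_land=109.724, impact vy=-15.440
  bounce: vy ← 0.64·15.440 = 9.881
Arc 3: start y=0.000, vy=9.881 → t=2.015, apex=4.977, x_land=138.693, impact vy=-9.881
  bounce: vy ← 0.64·9.881 = 6.324
Arc 4: start y=0.000, vy=6.324 → t=1.289, apex=2.038, x_land=157.233, impact vy=-6.324
  bounce: vy ← 0.64·6.324 = 4.047

1 4.483 29.663 64.460
2 3.148 12.150 109.724
3 2.015 4.977 138.693
4 1.289 2.038 157.233
final: 157.233 4.047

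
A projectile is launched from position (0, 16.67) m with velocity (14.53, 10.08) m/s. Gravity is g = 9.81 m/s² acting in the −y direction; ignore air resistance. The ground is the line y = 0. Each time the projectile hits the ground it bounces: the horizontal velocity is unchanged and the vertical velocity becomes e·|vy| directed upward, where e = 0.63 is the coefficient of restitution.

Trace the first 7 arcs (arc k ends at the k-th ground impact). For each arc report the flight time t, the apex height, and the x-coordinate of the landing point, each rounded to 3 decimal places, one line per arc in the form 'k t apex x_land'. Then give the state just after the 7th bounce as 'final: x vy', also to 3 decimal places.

Arc 1: start y=16.670, vy=10.080 → t=3.138, apex=21.849, x_land=45.596, impact vy=-20.704
  bounce: vy ← 0.63·20.704 = 13.044
Arc 2: start y=0.000, vy=13.044 → t=2.659, apex=8.672, x_land=84.235, impact vy=-13.044
  bounce: vy ← 0.63·13.044 = 8.218
Arc 3: start y=0.000, vy=8.218 → t=1.675, apex=3.442, x_land=108.578, impact vy=-8.218
  bounce: vy ← 0.63·8.218 = 5.177
Arc 4: start y=0.000, vy=5.177 → t=1.055, apex=1.366, x_land=123.914, impact vy=-5.177
  bounce: vy ← 0.63·5.177 = 3.262
Arc 5: start y=0.000, vy=3.262 → t=0.665, apex=0.542, x_land=133.576, impact vy=-3.262
  bounce: vy ← 0.63·3.262 = 2.055
Arc 6: start y=0.000, vy=2.055 → t=0.419, apex=0.215, x_land=139.663, impact vy=-2.055
  bounce: vy ← 0.63·2.055 = 1.295
Arc 7: start y=0.000, vy=1.295 → t=0.264, apex=0.085, x_land=143.497, impact vy=-1.295
  bounce: vy ← 0.63·1.295 = 0.816

1 3.138 21.849 45.596
2 2.659 8.672 84.235
3 1.675 3.442 108.578
4 1.055 1.366 123.914
5 0.665 0.542 133.576
6 0.419 0.215 139.663
7 0.264 0.085 143.497
final: 143.497 0.816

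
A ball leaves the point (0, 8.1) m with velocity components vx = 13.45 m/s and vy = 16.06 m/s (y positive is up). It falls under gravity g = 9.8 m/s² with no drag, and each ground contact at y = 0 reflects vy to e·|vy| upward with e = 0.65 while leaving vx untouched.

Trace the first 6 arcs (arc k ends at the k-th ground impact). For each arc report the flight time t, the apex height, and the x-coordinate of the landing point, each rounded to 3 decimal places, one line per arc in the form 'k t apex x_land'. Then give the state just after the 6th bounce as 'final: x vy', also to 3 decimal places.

1 3.722 21.259 50.057
2 2.708 8.982 86.477
3 1.760 3.795 110.150
4 1.144 1.603 125.538
5 0.744 0.677 135.540
6 0.483 0.286 142.041
final: 142.041 1.540

Arc 1: start y=8.100, vy=16.060 → t=3.722, apex=21.259, x_land=50.057, impact vy=-20.413
  bounce: vy ← 0.65·20.413 = 13.268
Arc 2: start y=0.000, vy=13.268 → t=2.708, apex=8.982, x_land=86.477, impact vy=-13.268
  bounce: vy ← 0.65·13.268 = 8.624
Arc 3: start y=0.000, vy=8.624 → t=1.760, apex=3.795, x_land=110.150, impact vy=-8.624
  bounce: vy ← 0.65·8.624 = 5.606
Arc 4: start y=0.000, vy=5.606 → t=1.144, apex=1.603, x_land=125.538, impact vy=-5.606
  bounce: vy ← 0.65·5.606 = 3.644
Arc 5: start y=0.000, vy=3.644 → t=0.744, apex=0.677, x_land=135.540, impact vy=-3.644
  bounce: vy ← 0.65·3.644 = 2.368
Arc 6: start y=0.000, vy=2.368 → t=0.483, apex=0.286, x_land=142.041, impact vy=-2.368
  bounce: vy ← 0.65·2.368 = 1.540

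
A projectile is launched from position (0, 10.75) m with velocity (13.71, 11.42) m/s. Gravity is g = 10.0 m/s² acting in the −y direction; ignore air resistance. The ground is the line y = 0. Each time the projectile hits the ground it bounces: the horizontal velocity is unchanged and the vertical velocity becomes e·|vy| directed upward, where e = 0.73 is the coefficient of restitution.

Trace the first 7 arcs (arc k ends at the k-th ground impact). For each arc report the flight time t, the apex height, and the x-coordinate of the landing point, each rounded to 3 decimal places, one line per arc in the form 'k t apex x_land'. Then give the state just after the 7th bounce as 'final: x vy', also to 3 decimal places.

Arc 1: start y=10.750, vy=11.420 → t=3.001, apex=17.271, x_land=41.137, impact vy=-18.585
  bounce: vy ← 0.73·18.585 = 13.567
Arc 2: start y=0.000, vy=13.567 → t=2.713, apex=9.204, x_land=78.339, impact vy=-13.567
  bounce: vy ← 0.73·13.567 = 9.904
Arc 3: start y=0.000, vy=9.904 → t=1.981, apex=4.905, x_land=105.496, impact vy=-9.904
  bounce: vy ← 0.73·9.904 = 7.230
Arc 4: start y=0.000, vy=7.230 → t=1.446, apex=2.614, x_land=125.321, impact vy=-7.230
  bounce: vy ← 0.73·7.230 = 5.278
Arc 5: start y=0.000, vy=5.278 → t=1.056, apex=1.393, x_land=139.793, impact vy=-5.278
  bounce: vy ← 0.73·5.278 = 3.853
Arc 6: start y=0.000, vy=3.853 → t=0.771, apex=0.742, x_land=150.358, impact vy=-3.853
  bounce: vy ← 0.73·3.853 = 2.813
Arc 7: start y=0.000, vy=2.813 → t=0.563, apex=0.396, x_land=158.070, impact vy=-2.813
  bounce: vy ← 0.73·2.813 = 2.053

1 3.001 17.271 41.137
2 2.713 9.204 78.339
3 1.981 4.905 105.496
4 1.446 2.614 125.321
5 1.056 1.393 139.793
6 0.771 0.742 150.358
7 0.563 0.396 158.070
final: 158.070 2.053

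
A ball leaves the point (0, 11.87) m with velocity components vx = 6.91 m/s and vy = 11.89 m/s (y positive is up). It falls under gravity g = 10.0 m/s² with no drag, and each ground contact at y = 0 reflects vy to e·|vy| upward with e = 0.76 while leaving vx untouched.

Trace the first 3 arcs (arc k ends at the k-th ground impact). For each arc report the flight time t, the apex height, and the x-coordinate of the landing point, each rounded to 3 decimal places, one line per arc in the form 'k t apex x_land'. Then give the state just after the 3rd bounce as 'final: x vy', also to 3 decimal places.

Arc 1: start y=11.870, vy=11.890 → t=3.135, apex=18.939, x_land=21.664, impact vy=-19.462
  bounce: vy ← 0.76·19.462 = 14.791
Arc 2: start y=0.000, vy=14.791 → t=2.958, apex=10.939, x_land=42.106, impact vy=-14.791
  bounce: vy ← 0.76·14.791 = 11.241
Arc 3: start y=0.000, vy=11.241 → t=2.248, apex=6.318, x_land=57.641, impact vy=-11.241
  bounce: vy ← 0.76·11.241 = 8.543

1 3.135 18.939 21.664
2 2.958 10.939 42.106
3 2.248 6.318 57.641
final: 57.641 8.543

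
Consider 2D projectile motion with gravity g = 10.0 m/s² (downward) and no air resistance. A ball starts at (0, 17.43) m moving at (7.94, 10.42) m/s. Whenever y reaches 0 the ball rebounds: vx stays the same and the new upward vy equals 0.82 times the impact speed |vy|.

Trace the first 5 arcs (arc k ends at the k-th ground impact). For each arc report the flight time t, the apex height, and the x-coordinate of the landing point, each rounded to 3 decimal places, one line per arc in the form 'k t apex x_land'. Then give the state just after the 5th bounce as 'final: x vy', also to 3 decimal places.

1 3.180 22.859 25.251
2 3.507 15.370 53.093
3 2.875 10.335 75.924
4 2.358 6.949 94.645
5 1.933 4.673 109.996
final: 109.996 7.927

Arc 1: start y=17.430, vy=10.420 → t=3.180, apex=22.859, x_land=25.251, impact vy=-21.382
  bounce: vy ← 0.82·21.382 = 17.533
Arc 2: start y=0.000, vy=17.533 → t=3.507, apex=15.370, x_land=53.093, impact vy=-17.533
  bounce: vy ← 0.82·17.533 = 14.377
Arc 3: start y=0.000, vy=14.377 → t=2.875, apex=10.335, x_land=75.924, impact vy=-14.377
  bounce: vy ← 0.82·14.377 = 11.789
Arc 4: start y=0.000, vy=11.789 → t=2.358, apex=6.949, x_land=94.645, impact vy=-11.789
  bounce: vy ← 0.82·11.789 = 9.667
Arc 5: start y=0.000, vy=9.667 → t=1.933, apex=4.673, x_land=109.996, impact vy=-9.667
  bounce: vy ← 0.82·9.667 = 7.927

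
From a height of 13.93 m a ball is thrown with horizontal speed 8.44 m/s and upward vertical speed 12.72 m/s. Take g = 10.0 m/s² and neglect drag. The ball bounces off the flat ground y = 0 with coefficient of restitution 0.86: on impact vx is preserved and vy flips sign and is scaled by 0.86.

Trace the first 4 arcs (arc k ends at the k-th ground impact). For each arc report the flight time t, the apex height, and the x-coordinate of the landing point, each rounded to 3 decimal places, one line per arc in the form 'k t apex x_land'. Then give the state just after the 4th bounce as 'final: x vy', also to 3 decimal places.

1 3.371 22.020 28.448
2 3.610 16.286 58.912
3 3.104 12.045 85.112
4 2.670 8.909 107.643
final: 107.643 11.479

Arc 1: start y=13.930, vy=12.720 → t=3.371, apex=22.020, x_land=28.448, impact vy=-20.986
  bounce: vy ← 0.86·20.986 = 18.048
Arc 2: start y=0.000, vy=18.048 → t=3.610, apex=16.286, x_land=58.912, impact vy=-18.048
  bounce: vy ← 0.86·18.048 = 15.521
Arc 3: start y=0.000, vy=15.521 → t=3.104, apex=12.045, x_land=85.112, impact vy=-15.521
  bounce: vy ← 0.86·15.521 = 13.348
Arc 4: start y=0.000, vy=13.348 → t=2.670, apex=8.909, x_land=107.643, impact vy=-13.348
  bounce: vy ← 0.86·13.348 = 11.479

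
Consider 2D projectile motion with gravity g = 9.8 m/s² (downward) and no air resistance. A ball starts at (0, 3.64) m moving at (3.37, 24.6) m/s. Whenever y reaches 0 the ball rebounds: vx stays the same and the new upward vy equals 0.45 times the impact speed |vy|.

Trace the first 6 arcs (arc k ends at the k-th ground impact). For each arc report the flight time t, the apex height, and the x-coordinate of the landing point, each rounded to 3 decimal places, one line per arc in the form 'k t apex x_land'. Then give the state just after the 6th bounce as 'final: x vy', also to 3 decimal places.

Arc 1: start y=3.640, vy=24.600 → t=5.164, apex=34.516, x_land=17.404, impact vy=-26.010
  bounce: vy ← 0.45·26.010 = 11.704
Arc 2: start y=0.000, vy=11.704 → t=2.389, apex=6.989, x_land=25.453, impact vy=-11.704
  bounce: vy ← 0.45·11.704 = 5.267
Arc 3: start y=0.000, vy=5.267 → t=1.075, apex=1.415, x_land=29.076, impact vy=-5.267
  bounce: vy ← 0.45·5.267 = 2.370
Arc 4: start y=0.000, vy=2.370 → t=0.484, apex=0.287, x_land=30.706, impact vy=-2.370
  bounce: vy ← 0.45·2.370 = 1.067
Arc 5: start y=0.000, vy=1.067 → t=0.218, apex=0.058, x_land=31.439, impact vy=-1.067
  bounce: vy ← 0.45·1.067 = 0.480
Arc 6: start y=0.000, vy=0.480 → t=0.098, apex=0.012, x_land=31.769, impact vy=-0.480
  bounce: vy ← 0.45·0.480 = 0.216

1 5.164 34.516 17.404
2 2.389 6.989 25.453
3 1.075 1.415 29.076
4 0.484 0.287 30.706
5 0.218 0.058 31.439
6 0.098 0.012 31.769
final: 31.769 0.216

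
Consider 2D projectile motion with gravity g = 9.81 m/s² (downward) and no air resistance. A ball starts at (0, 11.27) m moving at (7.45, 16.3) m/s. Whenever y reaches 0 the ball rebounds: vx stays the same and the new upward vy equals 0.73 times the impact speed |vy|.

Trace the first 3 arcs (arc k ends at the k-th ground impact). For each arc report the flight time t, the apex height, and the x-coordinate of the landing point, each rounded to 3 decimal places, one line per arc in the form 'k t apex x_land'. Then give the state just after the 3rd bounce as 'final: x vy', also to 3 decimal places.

1 3.911 24.812 29.135
2 3.284 13.222 53.598
3 2.397 7.046 71.456
final: 71.456 8.583

Arc 1: start y=11.270, vy=16.300 → t=3.911, apex=24.812, x_land=29.135, impact vy=-22.064
  bounce: vy ← 0.73·22.064 = 16.107
Arc 2: start y=0.000, vy=16.107 → t=3.284, apex=13.222, x_land=53.598, impact vy=-16.107
  bounce: vy ← 0.73·16.107 = 11.758
Arc 3: start y=0.000, vy=11.758 → t=2.397, apex=7.046, x_land=71.456, impact vy=-11.758
  bounce: vy ← 0.73·11.758 = 8.583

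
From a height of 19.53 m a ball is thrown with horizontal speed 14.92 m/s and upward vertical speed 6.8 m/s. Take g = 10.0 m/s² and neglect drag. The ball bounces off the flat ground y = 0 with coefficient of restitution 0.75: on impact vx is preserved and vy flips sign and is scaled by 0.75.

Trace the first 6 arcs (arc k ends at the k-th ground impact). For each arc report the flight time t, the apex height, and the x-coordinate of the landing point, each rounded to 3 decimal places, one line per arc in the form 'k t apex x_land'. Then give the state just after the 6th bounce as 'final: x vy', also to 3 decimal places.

Arc 1: start y=19.530, vy=6.800 → t=2.770, apex=21.842, x_land=41.329, impact vy=-20.901
  bounce: vy ← 0.75·20.901 = 15.676
Arc 2: start y=0.000, vy=15.676 → t=3.135, apex=12.286, x_land=88.105, impact vy=-15.676
  bounce: vy ← 0.75·15.676 = 11.757
Arc 3: start y=0.000, vy=11.757 → t=2.351, apex=6.911, x_land=123.187, impact vy=-11.757
  bounce: vy ← 0.75·11.757 = 8.817
Arc 4: start y=0.000, vy=8.817 → t=1.763, apex=3.887, x_land=149.499, impact vy=-8.817
  bounce: vy ← 0.75·8.817 = 6.613
Arc 5: start y=0.000, vy=6.613 → t=1.323, apex=2.187, x_land=169.232, impact vy=-6.613
  bounce: vy ← 0.75·6.613 = 4.960
Arc 6: start y=0.000, vy=4.960 → t=0.992, apex=1.230, x_land=184.032, impact vy=-4.960
  bounce: vy ← 0.75·4.960 = 3.720

1 2.770 21.842 41.329
2 3.135 12.286 88.105
3 2.351 6.911 123.187
4 1.763 3.887 149.499
5 1.323 2.187 169.232
6 0.992 1.230 184.032
final: 184.032 3.720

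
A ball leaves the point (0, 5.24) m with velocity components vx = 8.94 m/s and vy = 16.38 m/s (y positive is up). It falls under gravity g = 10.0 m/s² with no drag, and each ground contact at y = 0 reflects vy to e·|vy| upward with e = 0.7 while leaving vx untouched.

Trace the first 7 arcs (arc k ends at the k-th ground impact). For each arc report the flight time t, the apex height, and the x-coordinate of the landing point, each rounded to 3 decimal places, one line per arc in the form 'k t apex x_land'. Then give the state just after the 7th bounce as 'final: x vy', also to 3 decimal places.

1 3.570 18.655 31.912
2 2.704 9.141 56.088
3 1.893 4.479 73.011
4 1.325 2.195 84.857
5 0.928 1.075 93.149
6 0.649 0.527 98.954
7 0.454 0.258 103.017
final: 103.017 1.591

Arc 1: start y=5.240, vy=16.380 → t=3.570, apex=18.655, x_land=31.912, impact vy=-19.316
  bounce: vy ← 0.7·19.316 = 13.521
Arc 2: start y=0.000, vy=13.521 → t=2.704, apex=9.141, x_land=56.088, impact vy=-13.521
  bounce: vy ← 0.7·13.521 = 9.465
Arc 3: start y=0.000, vy=9.465 → t=1.893, apex=4.479, x_land=73.011, impact vy=-9.465
  bounce: vy ← 0.7·9.465 = 6.625
Arc 4: start y=0.000, vy=6.625 → t=1.325, apex=2.195, x_land=84.857, impact vy=-6.625
  bounce: vy ← 0.7·6.625 = 4.638
Arc 5: start y=0.000, vy=4.638 → t=0.928, apex=1.075, x_land=93.149, impact vy=-4.638
  bounce: vy ← 0.7·4.638 = 3.246
Arc 6: start y=0.000, vy=3.246 → t=0.649, apex=0.527, x_land=98.954, impact vy=-3.246
  bounce: vy ← 0.7·3.246 = 2.272
Arc 7: start y=0.000, vy=2.272 → t=0.454, apex=0.258, x_land=103.017, impact vy=-2.272
  bounce: vy ← 0.7·2.272 = 1.591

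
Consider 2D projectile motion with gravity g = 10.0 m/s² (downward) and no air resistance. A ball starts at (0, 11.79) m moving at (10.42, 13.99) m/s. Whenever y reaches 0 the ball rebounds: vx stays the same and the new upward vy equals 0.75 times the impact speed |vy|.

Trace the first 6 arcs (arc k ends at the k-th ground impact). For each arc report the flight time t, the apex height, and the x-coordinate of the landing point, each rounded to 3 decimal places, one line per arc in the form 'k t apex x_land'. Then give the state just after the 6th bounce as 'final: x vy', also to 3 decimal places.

Arc 1: start y=11.790, vy=13.990 → t=3.476, apex=21.576, x_land=36.223, impact vy=-20.773
  bounce: vy ← 0.75·20.773 = 15.580
Arc 2: start y=0.000, vy=15.580 → t=3.116, apex=12.137, x_land=68.691, impact vy=-15.580
  bounce: vy ← 0.75·15.580 = 11.685
Arc 3: start y=0.000, vy=11.685 → t=2.337, apex=6.827, x_land=93.043, impact vy=-11.685
  bounce: vy ← 0.75·11.685 = 8.764
Arc 4: start y=0.000, vy=8.764 → t=1.753, apex=3.840, x_land=111.306, impact vy=-8.764
  bounce: vy ← 0.75·8.764 = 6.573
Arc 5: start y=0.000, vy=6.573 → t=1.315, apex=2.160, x_land=125.004, impact vy=-6.573
  bounce: vy ← 0.75·6.573 = 4.930
Arc 6: start y=0.000, vy=4.930 → t=0.986, apex=1.215, x_land=135.277, impact vy=-4.930
  bounce: vy ← 0.75·4.930 = 3.697

1 3.476 21.576 36.223
2 3.116 12.137 68.691
3 2.337 6.827 93.043
4 1.753 3.840 111.306
5 1.315 2.160 125.004
6 0.986 1.215 135.277
final: 135.277 3.697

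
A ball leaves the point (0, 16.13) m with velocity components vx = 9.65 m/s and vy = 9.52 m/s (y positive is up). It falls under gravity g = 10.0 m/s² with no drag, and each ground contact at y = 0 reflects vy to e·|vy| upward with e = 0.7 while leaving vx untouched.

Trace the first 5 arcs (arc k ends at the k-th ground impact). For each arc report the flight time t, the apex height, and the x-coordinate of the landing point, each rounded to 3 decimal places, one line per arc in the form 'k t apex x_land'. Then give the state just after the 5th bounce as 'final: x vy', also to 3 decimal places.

1 2.985 20.662 28.803
2 2.846 10.124 56.267
3 1.992 4.961 75.491
4 1.395 2.431 88.948
5 0.976 1.191 98.368
final: 98.368 3.417

Arc 1: start y=16.130, vy=9.520 → t=2.985, apex=20.662, x_land=28.803, impact vy=-20.328
  bounce: vy ← 0.7·20.328 = 14.230
Arc 2: start y=0.000, vy=14.230 → t=2.846, apex=10.124, x_land=56.267, impact vy=-14.230
  bounce: vy ← 0.7·14.230 = 9.961
Arc 3: start y=0.000, vy=9.961 → t=1.992, apex=4.961, x_land=75.491, impact vy=-9.961
  bounce: vy ← 0.7·9.961 = 6.973
Arc 4: start y=0.000, vy=6.973 → t=1.395, apex=2.431, x_land=88.948, impact vy=-6.973
  bounce: vy ← 0.7·6.973 = 4.881
Arc 5: start y=0.000, vy=4.881 → t=0.976, apex=1.191, x_land=98.368, impact vy=-4.881
  bounce: vy ← 0.7·4.881 = 3.417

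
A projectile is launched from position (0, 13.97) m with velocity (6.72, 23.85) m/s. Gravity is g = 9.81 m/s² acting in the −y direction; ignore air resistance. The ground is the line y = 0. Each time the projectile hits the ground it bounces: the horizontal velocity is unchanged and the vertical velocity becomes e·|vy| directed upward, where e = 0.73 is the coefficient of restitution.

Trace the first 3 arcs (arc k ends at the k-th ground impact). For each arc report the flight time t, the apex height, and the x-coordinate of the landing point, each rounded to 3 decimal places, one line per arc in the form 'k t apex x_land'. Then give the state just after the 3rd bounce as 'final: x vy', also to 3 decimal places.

1 5.391 42.962 36.226
2 4.321 22.894 65.262
3 3.154 12.200 86.459
final: 86.459 11.294

Arc 1: start y=13.970, vy=23.850 → t=5.391, apex=42.962, x_land=36.226, impact vy=-29.033
  bounce: vy ← 0.73·29.033 = 21.194
Arc 2: start y=0.000, vy=21.194 → t=4.321, apex=22.894, x_land=65.262, impact vy=-21.194
  bounce: vy ← 0.73·21.194 = 15.472
Arc 3: start y=0.000, vy=15.472 → t=3.154, apex=12.200, x_land=86.459, impact vy=-15.472
  bounce: vy ← 0.73·15.472 = 11.294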